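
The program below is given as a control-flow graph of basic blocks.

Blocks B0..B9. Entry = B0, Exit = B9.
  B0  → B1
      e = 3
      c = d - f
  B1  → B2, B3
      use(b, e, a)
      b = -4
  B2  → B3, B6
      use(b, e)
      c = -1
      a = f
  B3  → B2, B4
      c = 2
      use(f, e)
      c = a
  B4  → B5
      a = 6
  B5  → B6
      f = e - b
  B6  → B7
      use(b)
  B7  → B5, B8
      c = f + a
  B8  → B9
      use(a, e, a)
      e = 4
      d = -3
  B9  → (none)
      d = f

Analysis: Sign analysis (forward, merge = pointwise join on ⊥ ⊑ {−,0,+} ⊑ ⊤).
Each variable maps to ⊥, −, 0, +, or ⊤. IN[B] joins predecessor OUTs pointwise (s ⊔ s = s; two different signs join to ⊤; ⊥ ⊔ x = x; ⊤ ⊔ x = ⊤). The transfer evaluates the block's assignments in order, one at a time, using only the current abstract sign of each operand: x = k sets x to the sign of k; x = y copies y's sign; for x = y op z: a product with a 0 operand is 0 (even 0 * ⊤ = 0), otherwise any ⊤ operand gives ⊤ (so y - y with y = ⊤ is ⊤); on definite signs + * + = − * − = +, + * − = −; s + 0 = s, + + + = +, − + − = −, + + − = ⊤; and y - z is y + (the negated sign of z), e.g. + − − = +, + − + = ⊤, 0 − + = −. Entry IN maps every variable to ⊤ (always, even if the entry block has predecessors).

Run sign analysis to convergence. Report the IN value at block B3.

Answer: {a: ⊤, b: -, c: ⊤, d: ⊤, e: +, f: ⊤}

Trace:
Fixpoint table:
  B0:   IN=(all ⊤)   OUT={e:+; rest ⊤}
  B1:   IN={e:+; rest ⊤}   OUT={b:-, e:+; rest ⊤}
  B2:   IN={b:-, e:+; rest ⊤}   OUT={b:-, c:-, e:+; rest ⊤}
  B3:   IN={b:-, e:+; rest ⊤}   OUT={b:-, e:+; rest ⊤}
  B4:   IN={b:-, e:+; rest ⊤}   OUT={a:+, b:-, e:+; rest ⊤}
  B5:   IN={b:-, e:+; rest ⊤}   OUT={b:-, e:+, f:+; rest ⊤}
  B6:   IN={b:-, e:+; rest ⊤}   OUT={b:-, e:+; rest ⊤}
  B7:   IN={b:-, e:+; rest ⊤}   OUT={b:-, e:+; rest ⊤}
  B8:   IN={b:-, e:+; rest ⊤}   OUT={b:-, d:-, e:+; rest ⊤}
  B9:   IN={b:-, d:-, e:+; rest ⊤}   OUT={b:-, e:+; rest ⊤}

Merge at B3: IN[B3] = OUT[B1] ⊔ OUT[B2] = {a: ⊤, b: -, c: ⊤, d: ⊤, e: +, f: ⊤}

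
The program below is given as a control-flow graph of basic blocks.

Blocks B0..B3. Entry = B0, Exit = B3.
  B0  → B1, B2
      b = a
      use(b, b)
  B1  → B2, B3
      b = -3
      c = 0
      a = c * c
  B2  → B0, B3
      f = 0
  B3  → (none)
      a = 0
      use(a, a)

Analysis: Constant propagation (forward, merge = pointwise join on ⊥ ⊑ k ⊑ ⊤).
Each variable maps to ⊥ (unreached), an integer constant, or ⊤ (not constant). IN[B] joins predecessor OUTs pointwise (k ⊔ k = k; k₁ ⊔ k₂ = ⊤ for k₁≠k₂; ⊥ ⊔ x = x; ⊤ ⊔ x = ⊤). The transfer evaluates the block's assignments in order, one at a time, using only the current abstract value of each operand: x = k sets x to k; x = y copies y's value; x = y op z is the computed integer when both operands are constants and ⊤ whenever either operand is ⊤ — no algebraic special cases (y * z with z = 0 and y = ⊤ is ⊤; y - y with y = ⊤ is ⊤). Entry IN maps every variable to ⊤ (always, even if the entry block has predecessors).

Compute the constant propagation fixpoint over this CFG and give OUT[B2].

Answer: {a: ⊤, b: ⊤, c: ⊤, d: ⊤, e: ⊤, f: 0}

Derivation:
Converged values:
  B0:   IN=(all ⊤)   OUT=(all ⊤)
  B1:   IN=(all ⊤)   OUT={a:0, b:-3, c:0; rest ⊤}
  B2:   IN=(all ⊤)   OUT={f:0; rest ⊤}
  B3:   IN=(all ⊤)   OUT={a:0; rest ⊤}

Merge at B2: IN[B2] = OUT[B0] ⊔ OUT[B1] = {a: ⊤, b: ⊤, c: ⊤, d: ⊤, e: ⊤, f: ⊤}
Applying B2's transfer function to that IN value gives OUT[B2] (row B2 above).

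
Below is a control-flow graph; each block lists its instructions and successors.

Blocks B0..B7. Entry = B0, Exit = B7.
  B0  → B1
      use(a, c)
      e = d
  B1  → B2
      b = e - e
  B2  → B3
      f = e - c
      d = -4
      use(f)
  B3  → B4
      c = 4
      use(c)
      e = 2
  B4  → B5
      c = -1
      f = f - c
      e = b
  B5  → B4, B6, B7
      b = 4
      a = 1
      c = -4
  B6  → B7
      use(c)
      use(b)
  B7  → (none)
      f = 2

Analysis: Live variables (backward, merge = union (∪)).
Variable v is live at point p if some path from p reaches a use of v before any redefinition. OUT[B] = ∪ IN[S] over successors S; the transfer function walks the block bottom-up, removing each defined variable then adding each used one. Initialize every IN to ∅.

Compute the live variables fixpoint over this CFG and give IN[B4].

Answer: {b, f}

Trace:
Converged values:
  B0: | IN={a, c, d} | OUT={c, e}
  B1: | IN={c, e} | OUT={b, c, e}
  B2: | IN={b, c, e} | OUT={b, f}
  B3: | IN={b, f} | OUT={b, f}
  B4: | IN={b, f} | OUT={f}
  B5: | IN={f} | OUT={b, c, f}
  B6: | IN={b, c} | OUT={}
  B7: | IN={} | OUT={}

Merge at B4: OUT[B4] = IN[B5] = {f}
Applying B4's transfer function to that OUT value gives IN[B4] (row B4 above).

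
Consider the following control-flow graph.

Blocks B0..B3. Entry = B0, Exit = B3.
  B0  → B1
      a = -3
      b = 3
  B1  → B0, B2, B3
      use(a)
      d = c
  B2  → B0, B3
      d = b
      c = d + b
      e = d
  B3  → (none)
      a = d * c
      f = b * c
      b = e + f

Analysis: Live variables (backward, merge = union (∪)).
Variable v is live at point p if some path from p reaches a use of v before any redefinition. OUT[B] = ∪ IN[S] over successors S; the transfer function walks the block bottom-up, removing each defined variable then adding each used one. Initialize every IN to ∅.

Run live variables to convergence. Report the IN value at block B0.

Fixpoint table:
  B0: | IN={c, e} | OUT={a, b, c, e}
  B1: | IN={a, b, c, e} | OUT={b, c, d, e}
  B2: | IN={b} | OUT={b, c, d, e}
  B3: | IN={b, c, d, e} | OUT={}

Merge at B0: OUT[B0] = IN[B1] = {a, b, c, e}
Applying B0's transfer function to that OUT value gives IN[B0] (row B0 above).

Answer: {c, e}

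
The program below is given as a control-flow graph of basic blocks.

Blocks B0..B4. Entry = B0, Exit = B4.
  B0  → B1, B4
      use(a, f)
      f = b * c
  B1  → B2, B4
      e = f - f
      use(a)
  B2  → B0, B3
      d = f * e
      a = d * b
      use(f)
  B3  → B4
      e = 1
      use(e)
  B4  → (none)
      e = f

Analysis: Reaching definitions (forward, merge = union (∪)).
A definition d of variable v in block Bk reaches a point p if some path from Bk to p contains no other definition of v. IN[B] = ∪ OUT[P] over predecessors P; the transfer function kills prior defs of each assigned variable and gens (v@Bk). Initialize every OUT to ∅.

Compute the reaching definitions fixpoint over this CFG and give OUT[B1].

Fixpoint table:
  B0:  IN={a@B2, d@B2, e@B1, f@B0}  OUT={a@B2, d@B2, e@B1, f@B0}
  B1:  IN={a@B2, d@B2, e@B1, f@B0}  OUT={a@B2, d@B2, e@B1, f@B0}
  B2:  IN={a@B2, d@B2, e@B1, f@B0}  OUT={a@B2, d@B2, e@B1, f@B0}
  B3:  IN={a@B2, d@B2, e@B1, f@B0}  OUT={a@B2, d@B2, e@B3, f@B0}
  B4:  IN={a@B2, d@B2, e@B1, e@B3, f@B0}  OUT={a@B2, d@B2, e@B4, f@B0}

Merge at B1: IN[B1] = OUT[B0] = {a@B2, d@B2, e@B1, f@B0}
Applying B1's transfer function to that IN value gives OUT[B1] (row B1 above).

Answer: {a@B2, d@B2, e@B1, f@B0}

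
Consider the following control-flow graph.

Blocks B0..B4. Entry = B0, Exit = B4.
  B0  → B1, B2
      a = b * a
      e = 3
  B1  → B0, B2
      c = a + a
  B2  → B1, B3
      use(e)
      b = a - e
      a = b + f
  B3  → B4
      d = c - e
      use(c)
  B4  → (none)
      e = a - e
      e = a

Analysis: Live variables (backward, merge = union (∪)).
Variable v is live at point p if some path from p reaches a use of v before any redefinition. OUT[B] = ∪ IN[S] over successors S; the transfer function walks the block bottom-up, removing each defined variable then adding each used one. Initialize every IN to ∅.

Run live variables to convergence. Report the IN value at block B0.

Fixpoint table:
  B0:  IN={a, b, c, f}  OUT={a, b, c, e, f}
  B1:  IN={a, b, e, f}  OUT={a, b, c, e, f}
  B2:  IN={a, c, e, f}  OUT={a, b, c, e, f}
  B3:  IN={a, c, e}  OUT={a, e}
  B4:  IN={a, e}  OUT={}

Merge at B0: OUT[B0] = IN[B1] ⊔ IN[B2] = {a, b, c, e, f}
Applying B0's transfer function to that OUT value gives IN[B0] (row B0 above).

Answer: {a, b, c, f}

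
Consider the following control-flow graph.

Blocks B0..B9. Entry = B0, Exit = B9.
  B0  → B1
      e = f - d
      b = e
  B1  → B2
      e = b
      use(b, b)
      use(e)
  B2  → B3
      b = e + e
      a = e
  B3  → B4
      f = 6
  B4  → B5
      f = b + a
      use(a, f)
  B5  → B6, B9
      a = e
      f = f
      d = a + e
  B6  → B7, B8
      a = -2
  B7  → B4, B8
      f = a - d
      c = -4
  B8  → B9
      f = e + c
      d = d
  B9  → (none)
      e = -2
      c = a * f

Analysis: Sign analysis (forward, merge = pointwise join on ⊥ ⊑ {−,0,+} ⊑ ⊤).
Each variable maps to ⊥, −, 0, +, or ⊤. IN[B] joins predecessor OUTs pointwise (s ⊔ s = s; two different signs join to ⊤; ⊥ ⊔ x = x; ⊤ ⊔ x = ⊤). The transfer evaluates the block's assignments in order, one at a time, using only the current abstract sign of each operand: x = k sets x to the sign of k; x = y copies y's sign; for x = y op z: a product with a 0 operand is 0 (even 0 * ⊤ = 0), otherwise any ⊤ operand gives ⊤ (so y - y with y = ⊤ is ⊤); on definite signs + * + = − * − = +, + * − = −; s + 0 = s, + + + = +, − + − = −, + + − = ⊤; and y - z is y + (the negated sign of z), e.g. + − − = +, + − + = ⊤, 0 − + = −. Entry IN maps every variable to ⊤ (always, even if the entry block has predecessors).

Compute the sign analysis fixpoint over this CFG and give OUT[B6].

Answer: {a: -, b: ⊤, c: ⊤, d: ⊤, e: ⊤, f: ⊤}

Trace:
Fixpoint table:
  B0:  IN=(all ⊤)  OUT=(all ⊤)
  B1:  IN=(all ⊤)  OUT=(all ⊤)
  B2:  IN=(all ⊤)  OUT=(all ⊤)
  B3:  IN=(all ⊤)  OUT={f:+; rest ⊤}
  B4:  IN=(all ⊤)  OUT=(all ⊤)
  B5:  IN=(all ⊤)  OUT=(all ⊤)
  B6:  IN=(all ⊤)  OUT={a:-; rest ⊤}
  B7:  IN={a:-; rest ⊤}  OUT={a:-, c:-; rest ⊤}
  B8:  IN={a:-; rest ⊤}  OUT={a:-; rest ⊤}
  B9:  IN=(all ⊤)  OUT={e:-; rest ⊤}

Merge at B6: IN[B6] = OUT[B5] = {a: ⊤, b: ⊤, c: ⊤, d: ⊤, e: ⊤, f: ⊤}
Applying B6's transfer function to that IN value gives OUT[B6] (row B6 above).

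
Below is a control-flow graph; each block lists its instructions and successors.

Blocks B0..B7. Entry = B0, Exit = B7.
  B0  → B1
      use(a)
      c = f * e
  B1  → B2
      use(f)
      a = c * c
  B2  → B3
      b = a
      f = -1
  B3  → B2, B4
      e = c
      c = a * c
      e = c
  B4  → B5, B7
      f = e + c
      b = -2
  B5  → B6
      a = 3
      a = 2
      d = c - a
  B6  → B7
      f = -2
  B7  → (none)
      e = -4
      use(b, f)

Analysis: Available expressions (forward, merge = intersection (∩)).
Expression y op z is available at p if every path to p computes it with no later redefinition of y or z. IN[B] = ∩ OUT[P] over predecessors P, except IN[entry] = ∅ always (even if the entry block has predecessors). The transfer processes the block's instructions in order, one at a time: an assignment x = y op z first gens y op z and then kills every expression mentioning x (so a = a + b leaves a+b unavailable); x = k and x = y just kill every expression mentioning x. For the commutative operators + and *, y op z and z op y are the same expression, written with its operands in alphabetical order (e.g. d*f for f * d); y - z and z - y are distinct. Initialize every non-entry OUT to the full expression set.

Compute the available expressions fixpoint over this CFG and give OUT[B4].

Answer: {c+e}

Trace:
Converged values:
  B0: | IN={} | OUT={e*f}
  B1: | IN={e*f} | OUT={c*c, e*f}
  B2: | IN={} | OUT={}
  B3: | IN={} | OUT={}
  B4: | IN={} | OUT={c+e}
  B5: | IN={c+e} | OUT={c+e, c-a}
  B6: | IN={c+e, c-a} | OUT={c+e, c-a}
  B7: | IN={c+e} | OUT={}

Merge at B4: IN[B4] = OUT[B3] = {}
Applying B4's transfer function to that IN value gives OUT[B4] (row B4 above).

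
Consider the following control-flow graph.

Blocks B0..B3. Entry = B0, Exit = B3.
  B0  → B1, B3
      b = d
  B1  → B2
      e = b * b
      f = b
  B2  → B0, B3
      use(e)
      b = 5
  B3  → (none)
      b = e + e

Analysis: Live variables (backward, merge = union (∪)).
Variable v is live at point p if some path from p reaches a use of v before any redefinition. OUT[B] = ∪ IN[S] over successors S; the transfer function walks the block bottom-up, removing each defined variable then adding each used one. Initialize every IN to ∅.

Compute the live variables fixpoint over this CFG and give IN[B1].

Answer: {b, d}

Trace:
Converged values:
  B0:   IN={d, e}   OUT={b, d, e}
  B1:   IN={b, d}   OUT={d, e}
  B2:   IN={d, e}   OUT={d, e}
  B3:   IN={e}   OUT={}

Merge at B1: OUT[B1] = IN[B2] = {d, e}
Applying B1's transfer function to that OUT value gives IN[B1] (row B1 above).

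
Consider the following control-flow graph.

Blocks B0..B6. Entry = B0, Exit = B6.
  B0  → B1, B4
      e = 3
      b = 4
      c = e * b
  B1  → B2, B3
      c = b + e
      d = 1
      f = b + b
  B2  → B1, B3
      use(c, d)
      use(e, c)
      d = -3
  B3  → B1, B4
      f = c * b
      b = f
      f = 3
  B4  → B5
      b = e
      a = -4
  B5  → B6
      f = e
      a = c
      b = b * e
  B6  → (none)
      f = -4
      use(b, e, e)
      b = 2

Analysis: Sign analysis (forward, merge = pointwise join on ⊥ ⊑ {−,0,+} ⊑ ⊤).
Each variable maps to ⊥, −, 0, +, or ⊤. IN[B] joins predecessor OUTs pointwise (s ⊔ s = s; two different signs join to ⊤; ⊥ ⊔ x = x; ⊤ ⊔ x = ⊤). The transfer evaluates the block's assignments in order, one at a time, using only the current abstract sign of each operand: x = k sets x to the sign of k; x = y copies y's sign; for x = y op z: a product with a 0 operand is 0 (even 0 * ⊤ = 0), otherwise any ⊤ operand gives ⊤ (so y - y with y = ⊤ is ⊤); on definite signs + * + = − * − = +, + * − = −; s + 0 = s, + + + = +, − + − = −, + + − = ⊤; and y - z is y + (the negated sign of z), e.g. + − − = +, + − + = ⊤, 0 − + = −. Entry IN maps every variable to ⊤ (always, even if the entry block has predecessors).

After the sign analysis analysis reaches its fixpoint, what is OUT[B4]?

Fixpoint table:
  B0:  IN=(all ⊤)  OUT={b:+, c:+, e:+; rest ⊤}
  B1:  IN={b:+, c:+, e:+; rest ⊤}  OUT={b:+, c:+, d:+, e:+, f:+; rest ⊤}
  B2:  IN={b:+, c:+, d:+, e:+, f:+; rest ⊤}  OUT={b:+, c:+, d:-, e:+, f:+; rest ⊤}
  B3:  IN={b:+, c:+, e:+, f:+; rest ⊤}  OUT={b:+, c:+, e:+, f:+; rest ⊤}
  B4:  IN={b:+, c:+, e:+; rest ⊤}  OUT={a:-, b:+, c:+, e:+; rest ⊤}
  B5:  IN={a:-, b:+, c:+, e:+; rest ⊤}  OUT={a:+, b:+, c:+, e:+, f:+; rest ⊤}
  B6:  IN={a:+, b:+, c:+, e:+, f:+; rest ⊤}  OUT={a:+, b:+, c:+, e:+, f:-; rest ⊤}

Merge at B4: IN[B4] = OUT[B0] ⊔ OUT[B3] = {a: ⊤, b: +, c: +, d: ⊤, e: +, f: ⊤}
Applying B4's transfer function to that IN value gives OUT[B4] (row B4 above).

Answer: {a: -, b: +, c: +, d: ⊤, e: +, f: ⊤}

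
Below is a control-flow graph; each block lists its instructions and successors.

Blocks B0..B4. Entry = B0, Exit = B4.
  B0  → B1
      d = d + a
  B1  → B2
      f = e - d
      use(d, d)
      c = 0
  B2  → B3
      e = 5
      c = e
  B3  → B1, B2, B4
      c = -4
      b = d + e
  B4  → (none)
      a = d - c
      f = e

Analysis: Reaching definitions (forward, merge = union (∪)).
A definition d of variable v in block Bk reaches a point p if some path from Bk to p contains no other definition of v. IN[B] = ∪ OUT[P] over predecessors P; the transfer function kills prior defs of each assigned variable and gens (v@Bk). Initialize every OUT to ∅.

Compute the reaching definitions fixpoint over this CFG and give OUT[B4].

Answer: {a@B4, b@B3, c@B3, d@B0, e@B2, f@B4}

Derivation:
Converged values:
  B0:   IN={}   OUT={d@B0}
  B1:   IN={b@B3, c@B3, d@B0, e@B2, f@B1}   OUT={b@B3, c@B1, d@B0, e@B2, f@B1}
  B2:   IN={b@B3, c@B1, c@B3, d@B0, e@B2, f@B1}   OUT={b@B3, c@B2, d@B0, e@B2, f@B1}
  B3:   IN={b@B3, c@B2, d@B0, e@B2, f@B1}   OUT={b@B3, c@B3, d@B0, e@B2, f@B1}
  B4:   IN={b@B3, c@B3, d@B0, e@B2, f@B1}   OUT={a@B4, b@B3, c@B3, d@B0, e@B2, f@B4}

Merge at B4: IN[B4] = OUT[B3] = {b@B3, c@B3, d@B0, e@B2, f@B1}
Applying B4's transfer function to that IN value gives OUT[B4] (row B4 above).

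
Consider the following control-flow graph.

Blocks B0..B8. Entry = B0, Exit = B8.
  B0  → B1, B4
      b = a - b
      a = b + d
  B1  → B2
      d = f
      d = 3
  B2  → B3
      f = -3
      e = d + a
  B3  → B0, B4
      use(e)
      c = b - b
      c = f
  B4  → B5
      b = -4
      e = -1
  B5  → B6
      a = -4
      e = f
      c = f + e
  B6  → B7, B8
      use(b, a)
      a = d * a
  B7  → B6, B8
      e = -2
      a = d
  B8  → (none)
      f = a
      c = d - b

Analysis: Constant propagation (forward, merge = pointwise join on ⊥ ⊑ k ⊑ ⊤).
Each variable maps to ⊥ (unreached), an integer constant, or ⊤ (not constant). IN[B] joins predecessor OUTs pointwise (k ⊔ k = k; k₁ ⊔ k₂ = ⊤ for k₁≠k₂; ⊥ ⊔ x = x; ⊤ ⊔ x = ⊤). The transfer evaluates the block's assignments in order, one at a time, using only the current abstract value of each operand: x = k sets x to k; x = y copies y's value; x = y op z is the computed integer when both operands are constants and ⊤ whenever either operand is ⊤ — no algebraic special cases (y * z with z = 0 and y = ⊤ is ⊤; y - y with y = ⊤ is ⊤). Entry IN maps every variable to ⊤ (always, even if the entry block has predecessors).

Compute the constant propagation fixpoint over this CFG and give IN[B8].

Answer: {a: ⊤, b: -4, c: ⊤, d: ⊤, e: ⊤, f: ⊤}

Derivation:
Per-block solution:
  B0: | IN=(all ⊤) | OUT=(all ⊤)
  B1: | IN=(all ⊤) | OUT={d:3; rest ⊤}
  B2: | IN={d:3; rest ⊤} | OUT={d:3, f:-3; rest ⊤}
  B3: | IN={d:3, f:-3; rest ⊤} | OUT={c:-3, d:3, f:-3; rest ⊤}
  B4: | IN=(all ⊤) | OUT={b:-4, e:-1; rest ⊤}
  B5: | IN={b:-4, e:-1; rest ⊤} | OUT={a:-4, b:-4; rest ⊤}
  B6: | IN={b:-4; rest ⊤} | OUT={b:-4; rest ⊤}
  B7: | IN={b:-4; rest ⊤} | OUT={b:-4, e:-2; rest ⊤}
  B8: | IN={b:-4; rest ⊤} | OUT={b:-4; rest ⊤}

Merge at B8: IN[B8] = OUT[B6] ⊔ OUT[B7] = {a: ⊤, b: -4, c: ⊤, d: ⊤, e: ⊤, f: ⊤}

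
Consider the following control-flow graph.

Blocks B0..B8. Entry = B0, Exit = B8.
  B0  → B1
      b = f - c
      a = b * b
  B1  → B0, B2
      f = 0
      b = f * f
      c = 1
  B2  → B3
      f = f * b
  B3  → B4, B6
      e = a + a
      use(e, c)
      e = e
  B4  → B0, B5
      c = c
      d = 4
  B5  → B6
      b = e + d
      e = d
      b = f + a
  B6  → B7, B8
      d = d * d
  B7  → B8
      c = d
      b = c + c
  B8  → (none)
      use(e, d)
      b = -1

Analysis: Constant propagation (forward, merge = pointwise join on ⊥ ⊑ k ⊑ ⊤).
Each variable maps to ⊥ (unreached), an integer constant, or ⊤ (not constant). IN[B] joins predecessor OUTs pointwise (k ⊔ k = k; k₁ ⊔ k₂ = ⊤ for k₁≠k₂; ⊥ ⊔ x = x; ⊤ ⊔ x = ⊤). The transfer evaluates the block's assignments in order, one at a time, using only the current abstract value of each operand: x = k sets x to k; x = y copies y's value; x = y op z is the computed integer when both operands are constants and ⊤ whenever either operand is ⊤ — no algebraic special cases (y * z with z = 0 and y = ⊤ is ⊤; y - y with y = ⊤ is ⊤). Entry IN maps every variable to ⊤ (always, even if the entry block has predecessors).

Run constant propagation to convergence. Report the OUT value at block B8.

Fixpoint table:
  B0: | IN=(all ⊤) | OUT=(all ⊤)
  B1: | IN=(all ⊤) | OUT={b:0, c:1, f:0; rest ⊤}
  B2: | IN={b:0, c:1, f:0; rest ⊤} | OUT={b:0, c:1, f:0; rest ⊤}
  B3: | IN={b:0, c:1, f:0; rest ⊤} | OUT={b:0, c:1, f:0; rest ⊤}
  B4: | IN={b:0, c:1, f:0; rest ⊤} | OUT={b:0, c:1, d:4, f:0; rest ⊤}
  B5: | IN={b:0, c:1, d:4, f:0; rest ⊤} | OUT={c:1, d:4, e:4, f:0; rest ⊤}
  B6: | IN={c:1, f:0; rest ⊤} | OUT={c:1, f:0; rest ⊤}
  B7: | IN={c:1, f:0; rest ⊤} | OUT={f:0; rest ⊤}
  B8: | IN={f:0; rest ⊤} | OUT={b:-1, f:0; rest ⊤}

Merge at B8: IN[B8] = OUT[B6] ⊔ OUT[B7] = {a: ⊤, b: ⊤, c: ⊤, d: ⊤, e: ⊤, f: 0}
Applying B8's transfer function to that IN value gives OUT[B8] (row B8 above).

Answer: {a: ⊤, b: -1, c: ⊤, d: ⊤, e: ⊤, f: 0}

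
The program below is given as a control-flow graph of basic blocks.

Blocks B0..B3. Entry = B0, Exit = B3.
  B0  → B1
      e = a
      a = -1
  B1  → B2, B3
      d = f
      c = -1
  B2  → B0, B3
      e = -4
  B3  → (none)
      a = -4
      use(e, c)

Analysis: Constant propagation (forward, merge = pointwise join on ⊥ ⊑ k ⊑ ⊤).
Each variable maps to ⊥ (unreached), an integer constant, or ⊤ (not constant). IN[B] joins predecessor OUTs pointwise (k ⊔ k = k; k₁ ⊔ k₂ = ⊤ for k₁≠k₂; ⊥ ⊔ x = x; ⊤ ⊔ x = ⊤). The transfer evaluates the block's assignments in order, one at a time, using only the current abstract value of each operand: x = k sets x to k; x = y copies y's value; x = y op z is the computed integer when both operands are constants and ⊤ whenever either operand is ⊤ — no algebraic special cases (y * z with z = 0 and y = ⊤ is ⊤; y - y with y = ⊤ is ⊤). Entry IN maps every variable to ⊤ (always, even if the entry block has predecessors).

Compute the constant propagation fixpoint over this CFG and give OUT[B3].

Per-block solution:
  B0:   IN=(all ⊤)   OUT={a:-1; rest ⊤}
  B1:   IN={a:-1; rest ⊤}   OUT={a:-1, c:-1; rest ⊤}
  B2:   IN={a:-1, c:-1; rest ⊤}   OUT={a:-1, c:-1, e:-4; rest ⊤}
  B3:   IN={a:-1, c:-1; rest ⊤}   OUT={a:-4, c:-1; rest ⊤}

Merge at B3: IN[B3] = OUT[B1] ⊔ OUT[B2] = {a: -1, b: ⊤, c: -1, d: ⊤, e: ⊤, f: ⊤}
Applying B3's transfer function to that IN value gives OUT[B3] (row B3 above).

Answer: {a: -4, b: ⊤, c: -1, d: ⊤, e: ⊤, f: ⊤}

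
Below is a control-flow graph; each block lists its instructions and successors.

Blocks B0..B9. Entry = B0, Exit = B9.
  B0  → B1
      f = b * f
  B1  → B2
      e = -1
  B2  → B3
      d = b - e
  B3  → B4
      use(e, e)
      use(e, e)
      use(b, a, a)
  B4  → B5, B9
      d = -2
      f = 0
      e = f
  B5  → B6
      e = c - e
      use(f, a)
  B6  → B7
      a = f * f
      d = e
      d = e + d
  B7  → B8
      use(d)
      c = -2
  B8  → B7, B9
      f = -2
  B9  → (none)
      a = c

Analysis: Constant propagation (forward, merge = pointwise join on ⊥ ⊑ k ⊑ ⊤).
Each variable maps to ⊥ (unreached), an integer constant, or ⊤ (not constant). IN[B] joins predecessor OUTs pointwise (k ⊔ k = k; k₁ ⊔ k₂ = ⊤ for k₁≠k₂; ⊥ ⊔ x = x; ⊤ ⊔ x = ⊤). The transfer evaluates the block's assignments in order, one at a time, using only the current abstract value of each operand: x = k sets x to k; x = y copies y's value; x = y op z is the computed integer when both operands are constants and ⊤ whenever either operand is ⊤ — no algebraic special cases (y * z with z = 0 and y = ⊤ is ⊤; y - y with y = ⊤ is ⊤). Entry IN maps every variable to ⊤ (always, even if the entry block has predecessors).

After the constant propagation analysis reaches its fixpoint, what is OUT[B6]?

Answer: {a: 0, b: ⊤, c: ⊤, d: ⊤, e: ⊤, f: 0}

Derivation:
Fixpoint table:
  B0:  IN=(all ⊤)  OUT=(all ⊤)
  B1:  IN=(all ⊤)  OUT={e:-1; rest ⊤}
  B2:  IN={e:-1; rest ⊤}  OUT={e:-1; rest ⊤}
  B3:  IN={e:-1; rest ⊤}  OUT={e:-1; rest ⊤}
  B4:  IN={e:-1; rest ⊤}  OUT={d:-2, e:0, f:0; rest ⊤}
  B5:  IN={d:-2, e:0, f:0; rest ⊤}  OUT={d:-2, f:0; rest ⊤}
  B6:  IN={d:-2, f:0; rest ⊤}  OUT={a:0, f:0; rest ⊤}
  B7:  IN={a:0; rest ⊤}  OUT={a:0, c:-2; rest ⊤}
  B8:  IN={a:0, c:-2; rest ⊤}  OUT={a:0, c:-2, f:-2; rest ⊤}
  B9:  IN=(all ⊤)  OUT=(all ⊤)

Merge at B6: IN[B6] = OUT[B5] = {a: ⊤, b: ⊤, c: ⊤, d: -2, e: ⊤, f: 0}
Applying B6's transfer function to that IN value gives OUT[B6] (row B6 above).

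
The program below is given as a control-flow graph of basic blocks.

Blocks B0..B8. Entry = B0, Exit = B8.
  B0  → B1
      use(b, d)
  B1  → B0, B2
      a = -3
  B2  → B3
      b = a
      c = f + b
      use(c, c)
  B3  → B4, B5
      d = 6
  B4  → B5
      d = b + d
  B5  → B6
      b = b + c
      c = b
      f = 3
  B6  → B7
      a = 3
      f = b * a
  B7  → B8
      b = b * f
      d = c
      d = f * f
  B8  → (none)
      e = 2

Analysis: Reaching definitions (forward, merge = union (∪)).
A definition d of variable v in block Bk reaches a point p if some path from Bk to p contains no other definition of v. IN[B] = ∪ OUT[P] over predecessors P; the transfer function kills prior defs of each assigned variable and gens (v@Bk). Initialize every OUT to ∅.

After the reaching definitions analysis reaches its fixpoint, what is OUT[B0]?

Answer: {a@B1}

Working:
Fixpoint table:
  B0:   IN={a@B1}   OUT={a@B1}
  B1:   IN={a@B1}   OUT={a@B1}
  B2:   IN={a@B1}   OUT={a@B1, b@B2, c@B2}
  B3:   IN={a@B1, b@B2, c@B2}   OUT={a@B1, b@B2, c@B2, d@B3}
  B4:   IN={a@B1, b@B2, c@B2, d@B3}   OUT={a@B1, b@B2, c@B2, d@B4}
  B5:   IN={a@B1, b@B2, c@B2, d@B3, d@B4}   OUT={a@B1, b@B5, c@B5, d@B3, d@B4, f@B5}
  B6:   IN={a@B1, b@B5, c@B5, d@B3, d@B4, f@B5}   OUT={a@B6, b@B5, c@B5, d@B3, d@B4, f@B6}
  B7:   IN={a@B6, b@B5, c@B5, d@B3, d@B4, f@B6}   OUT={a@B6, b@B7, c@B5, d@B7, f@B6}
  B8:   IN={a@B6, b@B7, c@B5, d@B7, f@B6}   OUT={a@B6, b@B7, c@B5, d@B7, e@B8, f@B6}

Merge at B0 (entry node, so the boundary value {} is joined with the incoming edge(s)): IN[B0] = {} ⊔ OUT[B1] = {a@B1}
Applying B0's transfer function to that IN value gives OUT[B0] (row B0 above).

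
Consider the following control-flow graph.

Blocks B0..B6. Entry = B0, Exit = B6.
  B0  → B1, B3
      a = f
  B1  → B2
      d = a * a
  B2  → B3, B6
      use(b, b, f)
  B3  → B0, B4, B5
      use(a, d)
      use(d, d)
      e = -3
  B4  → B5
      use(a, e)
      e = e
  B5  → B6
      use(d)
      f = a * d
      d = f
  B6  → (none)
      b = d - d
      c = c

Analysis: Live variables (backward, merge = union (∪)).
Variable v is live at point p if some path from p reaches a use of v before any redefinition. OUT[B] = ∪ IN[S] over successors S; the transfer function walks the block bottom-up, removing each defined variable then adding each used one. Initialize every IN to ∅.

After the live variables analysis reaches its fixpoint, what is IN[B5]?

Per-block solution:
  B0:  IN={b, c, d, f}  OUT={a, b, c, d, f}
  B1:  IN={a, b, c, f}  OUT={a, b, c, d, f}
  B2:  IN={a, b, c, d, f}  OUT={a, b, c, d, f}
  B3:  IN={a, b, c, d, f}  OUT={a, b, c, d, e, f}
  B4:  IN={a, c, d, e}  OUT={a, c, d}
  B5:  IN={a, c, d}  OUT={c, d}
  B6:  IN={c, d}  OUT={}

Merge at B5: OUT[B5] = IN[B6] = {c, d}
Applying B5's transfer function to that OUT value gives IN[B5] (row B5 above).

Answer: {a, c, d}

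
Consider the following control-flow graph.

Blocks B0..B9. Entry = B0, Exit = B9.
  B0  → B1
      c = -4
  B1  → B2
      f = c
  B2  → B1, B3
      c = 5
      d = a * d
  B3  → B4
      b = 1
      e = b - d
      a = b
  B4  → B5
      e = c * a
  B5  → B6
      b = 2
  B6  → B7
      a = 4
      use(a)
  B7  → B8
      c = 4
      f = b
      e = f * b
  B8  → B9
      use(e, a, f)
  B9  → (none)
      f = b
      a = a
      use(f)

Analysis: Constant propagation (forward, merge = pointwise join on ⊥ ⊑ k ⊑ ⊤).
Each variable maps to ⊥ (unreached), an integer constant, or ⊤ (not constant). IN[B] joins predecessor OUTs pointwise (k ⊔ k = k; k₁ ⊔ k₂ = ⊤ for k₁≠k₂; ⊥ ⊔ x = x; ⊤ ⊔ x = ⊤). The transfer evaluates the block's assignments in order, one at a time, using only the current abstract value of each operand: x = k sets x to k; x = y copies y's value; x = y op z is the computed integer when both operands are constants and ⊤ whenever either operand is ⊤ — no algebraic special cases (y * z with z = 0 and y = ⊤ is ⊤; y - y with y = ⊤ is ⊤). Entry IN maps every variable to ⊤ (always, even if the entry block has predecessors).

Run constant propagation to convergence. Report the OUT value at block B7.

Answer: {a: 4, b: 2, c: 4, d: ⊤, e: 4, f: 2}

Working:
Fixpoint table:
  B0:   IN=(all ⊤)   OUT={c:-4; rest ⊤}
  B1:   IN=(all ⊤)   OUT=(all ⊤)
  B2:   IN=(all ⊤)   OUT={c:5; rest ⊤}
  B3:   IN={c:5; rest ⊤}   OUT={a:1, b:1, c:5; rest ⊤}
  B4:   IN={a:1, b:1, c:5; rest ⊤}   OUT={a:1, b:1, c:5, e:5; rest ⊤}
  B5:   IN={a:1, b:1, c:5, e:5; rest ⊤}   OUT={a:1, b:2, c:5, e:5; rest ⊤}
  B6:   IN={a:1, b:2, c:5, e:5; rest ⊤}   OUT={a:4, b:2, c:5, e:5; rest ⊤}
  B7:   IN={a:4, b:2, c:5, e:5; rest ⊤}   OUT={a:4, b:2, c:4, e:4, f:2; rest ⊤}
  B8:   IN={a:4, b:2, c:4, e:4, f:2; rest ⊤}   OUT={a:4, b:2, c:4, e:4, f:2; rest ⊤}
  B9:   IN={a:4, b:2, c:4, e:4, f:2; rest ⊤}   OUT={a:4, b:2, c:4, e:4, f:2; rest ⊤}

Merge at B7: IN[B7] = OUT[B6] = {a: 4, b: 2, c: 5, d: ⊤, e: 5, f: ⊤}
Applying B7's transfer function to that IN value gives OUT[B7] (row B7 above).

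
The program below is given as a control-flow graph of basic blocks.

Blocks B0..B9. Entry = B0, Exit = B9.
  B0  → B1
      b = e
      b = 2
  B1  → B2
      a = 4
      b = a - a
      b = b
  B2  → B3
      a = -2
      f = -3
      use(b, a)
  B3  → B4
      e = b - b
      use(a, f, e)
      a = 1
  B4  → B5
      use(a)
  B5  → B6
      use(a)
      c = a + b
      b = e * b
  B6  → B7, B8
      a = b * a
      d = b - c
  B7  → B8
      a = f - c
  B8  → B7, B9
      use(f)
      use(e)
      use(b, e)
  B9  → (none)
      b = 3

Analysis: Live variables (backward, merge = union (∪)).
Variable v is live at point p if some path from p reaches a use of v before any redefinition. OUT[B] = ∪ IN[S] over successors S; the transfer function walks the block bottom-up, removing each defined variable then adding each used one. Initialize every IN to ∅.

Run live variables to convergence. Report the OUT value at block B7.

Answer: {b, c, e, f}

Trace:
Per-block solution:
  B0:  IN={e}  OUT={}
  B1:  IN={}  OUT={b}
  B2:  IN={b}  OUT={a, b, f}
  B3:  IN={a, b, f}  OUT={a, b, e, f}
  B4:  IN={a, b, e, f}  OUT={a, b, e, f}
  B5:  IN={a, b, e, f}  OUT={a, b, c, e, f}
  B6:  IN={a, b, c, e, f}  OUT={b, c, e, f}
  B7:  IN={b, c, e, f}  OUT={b, c, e, f}
  B8:  IN={b, c, e, f}  OUT={b, c, e, f}
  B9:  IN={}  OUT={}

Merge at B7: OUT[B7] = IN[B8] = {b, c, e, f}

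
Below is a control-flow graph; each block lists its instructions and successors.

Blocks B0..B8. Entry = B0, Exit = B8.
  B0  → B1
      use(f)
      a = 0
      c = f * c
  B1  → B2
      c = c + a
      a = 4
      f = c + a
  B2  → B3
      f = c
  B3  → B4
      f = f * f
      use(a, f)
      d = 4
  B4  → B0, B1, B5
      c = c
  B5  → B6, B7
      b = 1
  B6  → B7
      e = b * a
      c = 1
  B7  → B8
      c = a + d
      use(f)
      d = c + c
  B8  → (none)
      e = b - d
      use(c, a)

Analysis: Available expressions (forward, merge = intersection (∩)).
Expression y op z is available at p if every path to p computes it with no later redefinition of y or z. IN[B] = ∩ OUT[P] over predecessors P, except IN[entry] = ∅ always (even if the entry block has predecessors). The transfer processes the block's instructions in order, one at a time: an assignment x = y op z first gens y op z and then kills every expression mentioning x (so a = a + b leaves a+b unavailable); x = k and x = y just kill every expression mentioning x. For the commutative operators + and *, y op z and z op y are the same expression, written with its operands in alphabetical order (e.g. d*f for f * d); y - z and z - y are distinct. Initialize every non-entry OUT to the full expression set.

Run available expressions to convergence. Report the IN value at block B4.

Answer: {a+c}

Trace:
Converged values:
  B0: | IN={} | OUT={}
  B1: | IN={} | OUT={a+c}
  B2: | IN={a+c} | OUT={a+c}
  B3: | IN={a+c} | OUT={a+c}
  B4: | IN={a+c} | OUT={}
  B5: | IN={} | OUT={}
  B6: | IN={} | OUT={a*b}
  B7: | IN={} | OUT={c+c}
  B8: | IN={c+c} | OUT={b-d, c+c}

Merge at B4: IN[B4] = OUT[B3] = {a+c}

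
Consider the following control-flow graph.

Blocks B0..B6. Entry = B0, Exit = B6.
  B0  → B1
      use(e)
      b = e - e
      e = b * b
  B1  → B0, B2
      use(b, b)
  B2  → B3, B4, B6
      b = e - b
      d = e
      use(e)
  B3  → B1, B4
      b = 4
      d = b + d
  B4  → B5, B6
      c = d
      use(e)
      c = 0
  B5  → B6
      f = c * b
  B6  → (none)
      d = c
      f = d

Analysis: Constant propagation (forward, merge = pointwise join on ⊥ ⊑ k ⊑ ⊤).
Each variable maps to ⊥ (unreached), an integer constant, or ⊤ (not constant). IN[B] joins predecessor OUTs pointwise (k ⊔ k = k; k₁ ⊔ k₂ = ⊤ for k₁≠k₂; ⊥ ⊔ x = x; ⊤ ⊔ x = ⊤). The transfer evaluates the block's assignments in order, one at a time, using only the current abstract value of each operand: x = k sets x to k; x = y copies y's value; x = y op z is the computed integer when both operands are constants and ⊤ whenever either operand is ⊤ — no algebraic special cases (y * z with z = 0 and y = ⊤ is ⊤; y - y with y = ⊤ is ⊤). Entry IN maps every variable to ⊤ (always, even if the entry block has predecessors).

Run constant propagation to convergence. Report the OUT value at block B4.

Answer: {a: ⊤, b: ⊤, c: 0, d: ⊤, e: ⊤, f: ⊤}

Working:
Per-block solution:
  B0: | IN=(all ⊤) | OUT=(all ⊤)
  B1: | IN=(all ⊤) | OUT=(all ⊤)
  B2: | IN=(all ⊤) | OUT=(all ⊤)
  B3: | IN=(all ⊤) | OUT={b:4; rest ⊤}
  B4: | IN=(all ⊤) | OUT={c:0; rest ⊤}
  B5: | IN={c:0; rest ⊤} | OUT={c:0; rest ⊤}
  B6: | IN=(all ⊤) | OUT=(all ⊤)

Merge at B4: IN[B4] = OUT[B2] ⊔ OUT[B3] = {a: ⊤, b: ⊤, c: ⊤, d: ⊤, e: ⊤, f: ⊤}
Applying B4's transfer function to that IN value gives OUT[B4] (row B4 above).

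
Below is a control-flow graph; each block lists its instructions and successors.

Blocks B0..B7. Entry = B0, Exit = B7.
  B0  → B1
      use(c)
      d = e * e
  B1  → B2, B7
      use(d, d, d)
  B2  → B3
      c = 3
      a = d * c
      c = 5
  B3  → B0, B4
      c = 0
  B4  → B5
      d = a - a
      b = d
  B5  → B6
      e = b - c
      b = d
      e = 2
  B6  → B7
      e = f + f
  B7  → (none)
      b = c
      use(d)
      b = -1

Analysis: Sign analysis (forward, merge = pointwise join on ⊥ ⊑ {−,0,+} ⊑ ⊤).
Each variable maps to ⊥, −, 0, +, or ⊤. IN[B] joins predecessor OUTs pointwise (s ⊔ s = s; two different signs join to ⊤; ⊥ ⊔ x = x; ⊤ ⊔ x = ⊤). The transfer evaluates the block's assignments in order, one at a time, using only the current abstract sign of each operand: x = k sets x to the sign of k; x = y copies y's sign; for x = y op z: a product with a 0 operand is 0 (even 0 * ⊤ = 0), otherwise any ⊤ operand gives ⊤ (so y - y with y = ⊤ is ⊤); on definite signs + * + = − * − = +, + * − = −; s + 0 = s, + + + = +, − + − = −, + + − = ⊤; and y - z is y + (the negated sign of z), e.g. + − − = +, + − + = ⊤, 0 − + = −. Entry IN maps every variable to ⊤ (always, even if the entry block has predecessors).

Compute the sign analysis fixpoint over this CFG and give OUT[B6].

Answer: {a: ⊤, b: ⊤, c: 0, d: ⊤, e: ⊤, f: ⊤}

Derivation:
Converged values:
  B0:   IN=(all ⊤)   OUT=(all ⊤)
  B1:   IN=(all ⊤)   OUT=(all ⊤)
  B2:   IN=(all ⊤)   OUT={c:+; rest ⊤}
  B3:   IN={c:+; rest ⊤}   OUT={c:0; rest ⊤}
  B4:   IN={c:0; rest ⊤}   OUT={c:0; rest ⊤}
  B5:   IN={c:0; rest ⊤}   OUT={c:0, e:+; rest ⊤}
  B6:   IN={c:0, e:+; rest ⊤}   OUT={c:0; rest ⊤}
  B7:   IN=(all ⊤)   OUT={b:-; rest ⊤}

Merge at B6: IN[B6] = OUT[B5] = {a: ⊤, b: ⊤, c: 0, d: ⊤, e: +, f: ⊤}
Applying B6's transfer function to that IN value gives OUT[B6] (row B6 above).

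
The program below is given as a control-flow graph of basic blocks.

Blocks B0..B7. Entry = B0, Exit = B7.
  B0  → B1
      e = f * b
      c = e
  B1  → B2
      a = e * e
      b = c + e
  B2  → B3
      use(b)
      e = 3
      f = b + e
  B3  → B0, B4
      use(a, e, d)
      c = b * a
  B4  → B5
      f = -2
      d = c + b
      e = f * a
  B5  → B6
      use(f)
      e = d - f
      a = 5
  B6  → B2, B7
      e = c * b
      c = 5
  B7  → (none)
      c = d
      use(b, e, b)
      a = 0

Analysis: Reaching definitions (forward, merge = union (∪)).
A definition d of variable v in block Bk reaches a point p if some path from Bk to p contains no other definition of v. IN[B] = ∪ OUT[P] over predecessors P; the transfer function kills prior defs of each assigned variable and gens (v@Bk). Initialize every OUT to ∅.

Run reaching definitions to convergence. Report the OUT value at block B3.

Converged values:
  B0: | IN={a@B1, a@B5, b@B1, c@B3, d@B4, e@B2, f@B2} | OUT={a@B1, a@B5, b@B1, c@B0, d@B4, e@B0, f@B2}
  B1: | IN={a@B1, a@B5, b@B1, c@B0, d@B4, e@B0, f@B2} | OUT={a@B1, b@B1, c@B0, d@B4, e@B0, f@B2}
  B2: | IN={a@B1, a@B5, b@B1, c@B0, c@B6, d@B4, e@B0, e@B6, f@B2, f@B4} | OUT={a@B1, a@B5, b@B1, c@B0, c@B6, d@B4, e@B2, f@B2}
  B3: | IN={a@B1, a@B5, b@B1, c@B0, c@B6, d@B4, e@B2, f@B2} | OUT={a@B1, a@B5, b@B1, c@B3, d@B4, e@B2, f@B2}
  B4: | IN={a@B1, a@B5, b@B1, c@B3, d@B4, e@B2, f@B2} | OUT={a@B1, a@B5, b@B1, c@B3, d@B4, e@B4, f@B4}
  B5: | IN={a@B1, a@B5, b@B1, c@B3, d@B4, e@B4, f@B4} | OUT={a@B5, b@B1, c@B3, d@B4, e@B5, f@B4}
  B6: | IN={a@B5, b@B1, c@B3, d@B4, e@B5, f@B4} | OUT={a@B5, b@B1, c@B6, d@B4, e@B6, f@B4}
  B7: | IN={a@B5, b@B1, c@B6, d@B4, e@B6, f@B4} | OUT={a@B7, b@B1, c@B7, d@B4, e@B6, f@B4}

Merge at B3: IN[B3] = OUT[B2] = {a@B1, a@B5, b@B1, c@B0, c@B6, d@B4, e@B2, f@B2}
Applying B3's transfer function to that IN value gives OUT[B3] (row B3 above).

Answer: {a@B1, a@B5, b@B1, c@B3, d@B4, e@B2, f@B2}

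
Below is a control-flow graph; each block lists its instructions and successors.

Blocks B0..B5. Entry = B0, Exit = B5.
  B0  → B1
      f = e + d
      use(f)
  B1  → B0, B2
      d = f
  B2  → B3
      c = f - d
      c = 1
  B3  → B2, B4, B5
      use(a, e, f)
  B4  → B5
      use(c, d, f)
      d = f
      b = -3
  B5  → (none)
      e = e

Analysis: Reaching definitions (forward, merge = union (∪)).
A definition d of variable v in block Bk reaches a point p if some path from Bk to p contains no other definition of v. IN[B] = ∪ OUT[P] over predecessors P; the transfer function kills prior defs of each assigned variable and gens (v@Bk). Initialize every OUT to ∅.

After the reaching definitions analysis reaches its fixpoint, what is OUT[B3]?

Answer: {c@B2, d@B1, f@B0}

Working:
Per-block solution:
  B0: | IN={d@B1, f@B0} | OUT={d@B1, f@B0}
  B1: | IN={d@B1, f@B0} | OUT={d@B1, f@B0}
  B2: | IN={c@B2, d@B1, f@B0} | OUT={c@B2, d@B1, f@B0}
  B3: | IN={c@B2, d@B1, f@B0} | OUT={c@B2, d@B1, f@B0}
  B4: | IN={c@B2, d@B1, f@B0} | OUT={b@B4, c@B2, d@B4, f@B0}
  B5: | IN={b@B4, c@B2, d@B1, d@B4, f@B0} | OUT={b@B4, c@B2, d@B1, d@B4, e@B5, f@B0}

Merge at B3: IN[B3] = OUT[B2] = {c@B2, d@B1, f@B0}
Applying B3's transfer function to that IN value gives OUT[B3] (row B3 above).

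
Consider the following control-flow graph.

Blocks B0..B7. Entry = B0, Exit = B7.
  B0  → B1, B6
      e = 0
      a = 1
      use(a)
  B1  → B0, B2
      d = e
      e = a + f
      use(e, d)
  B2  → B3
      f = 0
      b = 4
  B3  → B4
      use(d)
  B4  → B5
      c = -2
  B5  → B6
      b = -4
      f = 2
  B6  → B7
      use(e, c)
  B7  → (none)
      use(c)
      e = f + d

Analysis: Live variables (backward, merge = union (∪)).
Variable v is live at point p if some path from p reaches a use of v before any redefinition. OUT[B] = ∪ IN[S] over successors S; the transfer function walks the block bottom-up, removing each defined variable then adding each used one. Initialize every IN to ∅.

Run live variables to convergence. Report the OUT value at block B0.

Fixpoint table:
  B0:   IN={c, d, f}   OUT={a, c, d, e, f}
  B1:   IN={a, c, e, f}   OUT={c, d, e, f}
  B2:   IN={d, e}   OUT={d, e}
  B3:   IN={d, e}   OUT={d, e}
  B4:   IN={d, e}   OUT={c, d, e}
  B5:   IN={c, d, e}   OUT={c, d, e, f}
  B6:   IN={c, d, e, f}   OUT={c, d, f}
  B7:   IN={c, d, f}   OUT={}

Merge at B0: OUT[B0] = IN[B1] ⊔ IN[B6] = {a, c, d, e, f}

Answer: {a, c, d, e, f}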